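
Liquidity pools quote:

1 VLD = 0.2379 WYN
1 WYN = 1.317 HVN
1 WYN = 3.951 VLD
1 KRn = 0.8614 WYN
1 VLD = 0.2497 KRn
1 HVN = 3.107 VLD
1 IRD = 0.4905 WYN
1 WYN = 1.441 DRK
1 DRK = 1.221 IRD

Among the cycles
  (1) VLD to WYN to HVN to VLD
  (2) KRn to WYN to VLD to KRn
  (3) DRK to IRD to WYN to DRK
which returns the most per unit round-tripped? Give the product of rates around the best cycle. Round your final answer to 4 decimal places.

0.9735

(1) 0.2379 × 1.317 × 3.107 = 0.97347
(2) 0.8614 × 3.951 × 0.2497 = 0.84983
(3) 1.221 × 0.4905 × 1.441 = 0.86302
Highest is cycle (1) at 0.9735 (≤1, no arbitrage).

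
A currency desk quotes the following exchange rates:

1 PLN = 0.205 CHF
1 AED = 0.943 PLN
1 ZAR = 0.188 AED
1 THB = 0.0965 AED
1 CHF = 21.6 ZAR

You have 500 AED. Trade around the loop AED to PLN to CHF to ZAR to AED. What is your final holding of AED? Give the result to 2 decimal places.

392.51

500 AED × 0.943 = 471.5 PLN
471.5 PLN × 0.205 = 96.6575 CHF
96.6575 CHF × 21.6 = 2087.802 ZAR
2087.802 ZAR × 0.188 = 392.506776 AED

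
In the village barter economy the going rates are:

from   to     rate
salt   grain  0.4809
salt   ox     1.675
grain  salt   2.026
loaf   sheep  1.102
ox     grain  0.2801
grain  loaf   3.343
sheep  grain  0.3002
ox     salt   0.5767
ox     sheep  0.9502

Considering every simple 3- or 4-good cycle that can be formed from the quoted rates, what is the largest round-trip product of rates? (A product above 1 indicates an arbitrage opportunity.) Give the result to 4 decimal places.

1.1059

sheep→grain→loaf→sheep: 0.3002 × 3.343 × 1.102 = 1.10593
sheep→grain→salt→ox→sheep: 0.3002 × 2.026 × 1.675 × 0.9502 = 0.96801
ox→grain→salt→ox: 0.2801 × 2.026 × 1.675 = 0.95053
Maximum is sheep→grain→loaf→sheep at 1.1059; arbitrage exists.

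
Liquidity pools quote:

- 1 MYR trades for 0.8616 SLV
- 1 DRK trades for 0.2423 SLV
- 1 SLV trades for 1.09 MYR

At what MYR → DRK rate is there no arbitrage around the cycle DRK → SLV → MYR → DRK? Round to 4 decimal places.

3.7863

Known legs of the cycle: 0.2423 × 1.09 = 0.264107
For no arbitrage the full-cycle product must be 1, so the missing rate is 1 / 0.264107 ≈ 3.786344.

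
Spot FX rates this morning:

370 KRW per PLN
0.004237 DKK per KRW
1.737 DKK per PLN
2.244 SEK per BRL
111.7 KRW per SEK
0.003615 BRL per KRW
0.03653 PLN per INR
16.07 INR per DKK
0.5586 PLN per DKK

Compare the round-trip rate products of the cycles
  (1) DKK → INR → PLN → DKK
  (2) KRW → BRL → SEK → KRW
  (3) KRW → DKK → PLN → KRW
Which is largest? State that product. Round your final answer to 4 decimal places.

(1) 16.07 × 0.03653 × 1.737 = 1.01968
(2) 0.003615 × 2.244 × 111.7 = 0.90612
(3) 0.004237 × 0.5586 × 370 = 0.87571
Highest is cycle (1) at 1.0197 (>1, arbitrage).

1.0197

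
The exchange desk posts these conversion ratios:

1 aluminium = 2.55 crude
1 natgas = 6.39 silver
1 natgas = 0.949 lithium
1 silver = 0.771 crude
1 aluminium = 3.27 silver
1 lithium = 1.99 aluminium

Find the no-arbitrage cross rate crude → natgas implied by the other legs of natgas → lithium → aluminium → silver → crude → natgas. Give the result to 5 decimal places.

Known legs of the cycle: 0.949 × 1.99 × 3.27 × 0.771 = 4.7612547567
For no arbitrage the full-cycle product must be 1, so the missing rate is 1 / 4.7612547567 ≈ 0.2100287.

0.21003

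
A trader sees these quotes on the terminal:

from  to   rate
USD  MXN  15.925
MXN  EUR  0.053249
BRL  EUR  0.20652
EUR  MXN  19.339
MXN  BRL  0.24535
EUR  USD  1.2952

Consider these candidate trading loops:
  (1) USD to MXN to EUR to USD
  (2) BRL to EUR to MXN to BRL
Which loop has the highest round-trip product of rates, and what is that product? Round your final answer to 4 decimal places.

(1) 15.925 × 0.053249 × 1.2952 = 1.09832
(2) 0.20652 × 19.339 × 0.24535 = 0.97990
Highest is cycle (1) at 1.0983 (>1, arbitrage).

1.0983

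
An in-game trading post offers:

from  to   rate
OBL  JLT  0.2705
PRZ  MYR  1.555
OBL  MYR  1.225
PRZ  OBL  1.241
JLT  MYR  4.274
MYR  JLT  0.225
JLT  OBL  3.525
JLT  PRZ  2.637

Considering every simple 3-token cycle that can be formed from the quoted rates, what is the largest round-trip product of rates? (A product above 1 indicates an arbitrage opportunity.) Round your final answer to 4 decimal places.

0.9716

MYR→JLT→OBL→MYR: 0.225 × 3.525 × 1.225 = 0.97158
PRZ→MYR→JLT→PRZ: 1.555 × 0.225 × 2.637 = 0.92262
PRZ→OBL→JLT→PRZ: 1.241 × 0.2705 × 2.637 = 0.88522
Maximum is MYR→JLT→OBL→MYR at 0.9716; no arbitrage — every cycle loses value.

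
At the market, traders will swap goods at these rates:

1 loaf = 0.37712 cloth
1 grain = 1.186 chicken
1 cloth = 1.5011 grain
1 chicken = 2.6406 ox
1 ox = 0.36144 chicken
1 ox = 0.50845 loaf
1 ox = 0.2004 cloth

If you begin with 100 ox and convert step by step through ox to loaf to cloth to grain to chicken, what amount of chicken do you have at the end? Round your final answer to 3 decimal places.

34.137

100 ox × 0.50845 = 50.845 loaf
50.845 loaf × 0.37712 = 19.1746664 cloth
19.1746664 cloth × 1.5011 = 28.78309173304 grain
28.78309173304 grain × 1.186 = 34.13674679538544 chicken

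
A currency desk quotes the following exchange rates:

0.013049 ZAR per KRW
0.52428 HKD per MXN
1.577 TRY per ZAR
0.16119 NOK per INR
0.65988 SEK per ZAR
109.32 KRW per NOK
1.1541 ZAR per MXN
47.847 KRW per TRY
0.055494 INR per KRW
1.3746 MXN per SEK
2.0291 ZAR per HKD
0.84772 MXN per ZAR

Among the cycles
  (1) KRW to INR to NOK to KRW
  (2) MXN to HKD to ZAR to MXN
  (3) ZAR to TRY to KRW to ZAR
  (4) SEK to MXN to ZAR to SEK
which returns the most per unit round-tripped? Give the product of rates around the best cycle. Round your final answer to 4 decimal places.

(1) 0.055494 × 0.16119 × 109.32 = 0.97788
(2) 0.52428 × 2.0291 × 0.84772 = 0.90182
(3) 1.577 × 47.847 × 0.013049 = 0.98461
(4) 1.3746 × 1.1541 × 0.65988 = 1.04685
Highest is cycle (4) at 1.0469 (>1, arbitrage).

1.0469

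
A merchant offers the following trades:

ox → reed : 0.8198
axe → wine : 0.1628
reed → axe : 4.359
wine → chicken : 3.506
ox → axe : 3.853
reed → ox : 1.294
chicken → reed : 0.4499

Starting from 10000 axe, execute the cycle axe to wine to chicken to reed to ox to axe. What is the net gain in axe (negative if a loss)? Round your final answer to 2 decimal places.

10000 axe × 0.1628 = 1628 wine
1628 wine × 3.506 = 5707.768 chicken
5707.768 chicken × 0.4499 = 2567.9248232 reed
2567.9248232 reed × 1.294 = 3322.8947212208 ox
3322.8947212208 ox × 3.853 = 12803.1133608637424 axe
Net change: 12803.1133608637424 − 10000 = 2803.1133608637424 axe

2803.11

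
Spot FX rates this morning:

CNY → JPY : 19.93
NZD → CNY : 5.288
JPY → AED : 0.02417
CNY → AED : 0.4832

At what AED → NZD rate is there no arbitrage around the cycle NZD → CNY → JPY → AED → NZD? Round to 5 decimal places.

Known legs of the cycle: 5.288 × 19.93 × 0.02417 = 2.5472724328
For no arbitrage the full-cycle product must be 1, so the missing rate is 1 / 2.5472724328 ≈ 0.3925768.

0.39258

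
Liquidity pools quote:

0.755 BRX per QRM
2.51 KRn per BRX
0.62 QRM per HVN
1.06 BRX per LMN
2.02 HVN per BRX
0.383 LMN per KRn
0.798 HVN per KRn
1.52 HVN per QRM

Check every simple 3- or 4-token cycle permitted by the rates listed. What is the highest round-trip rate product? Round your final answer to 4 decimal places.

LMN→BRX→KRn→LMN: 1.06 × 2.51 × 0.383 = 1.01901
HVN→QRM→BRX→HVN: 0.62 × 0.755 × 2.02 = 0.94556
HVN→QRM→BRX→KRn→HVN: 0.62 × 0.755 × 2.51 × 0.798 = 0.93759
Maximum is LMN→BRX→KRn→LMN at 1.0190; arbitrage exists.

1.0190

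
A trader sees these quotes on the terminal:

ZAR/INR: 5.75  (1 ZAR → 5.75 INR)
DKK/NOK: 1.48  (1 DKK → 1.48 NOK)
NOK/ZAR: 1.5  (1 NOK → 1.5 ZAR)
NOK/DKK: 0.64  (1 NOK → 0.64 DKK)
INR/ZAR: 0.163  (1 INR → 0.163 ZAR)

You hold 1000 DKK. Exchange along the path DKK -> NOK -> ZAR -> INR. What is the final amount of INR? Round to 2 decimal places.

1000 DKK × 1.48 = 1480 NOK
1480 NOK × 1.5 = 2220 ZAR
2220 ZAR × 5.75 = 12765 INR

12765.00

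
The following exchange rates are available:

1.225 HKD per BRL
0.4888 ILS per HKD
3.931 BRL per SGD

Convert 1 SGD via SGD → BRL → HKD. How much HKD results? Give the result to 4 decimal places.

4.8155

1 SGD × 3.931 = 3.931 BRL
3.931 BRL × 1.225 = 4.815475 HKD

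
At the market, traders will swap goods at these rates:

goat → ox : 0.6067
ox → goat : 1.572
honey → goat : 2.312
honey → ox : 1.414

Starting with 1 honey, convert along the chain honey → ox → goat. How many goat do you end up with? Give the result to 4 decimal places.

2.2228

1 honey × 1.414 = 1.414 ox
1.414 ox × 1.572 = 2.222808 goat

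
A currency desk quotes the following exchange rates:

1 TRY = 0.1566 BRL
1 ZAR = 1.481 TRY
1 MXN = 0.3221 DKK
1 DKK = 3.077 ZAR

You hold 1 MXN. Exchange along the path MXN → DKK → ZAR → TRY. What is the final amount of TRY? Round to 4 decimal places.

1.4678

1 MXN × 0.3221 = 0.3221 DKK
0.3221 DKK × 3.077 = 0.9911017 ZAR
0.9911017 ZAR × 1.481 = 1.4678216177 TRY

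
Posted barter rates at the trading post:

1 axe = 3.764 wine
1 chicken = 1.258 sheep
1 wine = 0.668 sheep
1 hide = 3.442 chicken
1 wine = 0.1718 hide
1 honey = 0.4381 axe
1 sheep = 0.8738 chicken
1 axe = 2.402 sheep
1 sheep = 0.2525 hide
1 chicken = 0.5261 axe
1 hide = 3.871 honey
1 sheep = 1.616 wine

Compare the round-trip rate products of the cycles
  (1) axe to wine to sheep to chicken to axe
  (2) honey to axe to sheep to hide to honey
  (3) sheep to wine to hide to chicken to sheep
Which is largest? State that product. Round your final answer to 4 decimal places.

(1) 3.764 × 0.668 × 0.8738 × 0.5261 = 1.15586
(2) 0.4381 × 2.402 × 0.2525 × 3.871 = 1.02856
(3) 1.616 × 0.1718 × 3.442 × 1.258 = 1.20214
Highest is cycle (3) at 1.2021 (>1, arbitrage).

1.2021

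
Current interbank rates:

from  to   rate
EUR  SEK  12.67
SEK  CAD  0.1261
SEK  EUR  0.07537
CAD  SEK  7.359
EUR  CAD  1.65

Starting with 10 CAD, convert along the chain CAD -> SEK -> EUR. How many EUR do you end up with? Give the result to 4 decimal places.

5.5465

10 CAD × 7.359 = 73.59 SEK
73.59 SEK × 0.07537 = 5.5464783 EUR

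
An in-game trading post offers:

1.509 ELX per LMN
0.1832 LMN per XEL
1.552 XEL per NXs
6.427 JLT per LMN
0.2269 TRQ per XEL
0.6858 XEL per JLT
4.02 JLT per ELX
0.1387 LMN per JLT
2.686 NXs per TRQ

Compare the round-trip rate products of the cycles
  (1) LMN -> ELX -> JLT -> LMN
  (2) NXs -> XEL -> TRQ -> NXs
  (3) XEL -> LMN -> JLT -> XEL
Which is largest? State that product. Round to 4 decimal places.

(1) 1.509 × 4.02 × 0.1387 = 0.84138
(2) 1.552 × 0.2269 × 2.686 = 0.94587
(3) 0.1832 × 6.427 × 0.6858 = 0.80748
Highest is cycle (2) at 0.9459 (≤1, no arbitrage).

0.9459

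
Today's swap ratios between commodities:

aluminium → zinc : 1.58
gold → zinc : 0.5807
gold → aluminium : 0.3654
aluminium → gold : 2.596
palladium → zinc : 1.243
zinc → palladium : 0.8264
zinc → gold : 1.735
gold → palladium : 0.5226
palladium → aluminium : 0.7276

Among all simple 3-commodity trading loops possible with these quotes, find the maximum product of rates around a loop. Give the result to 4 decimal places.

zinc→gold→palladium→zinc: 1.735 × 0.5226 × 1.243 = 1.12704
zinc→gold→aluminium→zinc: 1.735 × 0.3654 × 1.58 = 1.00167
aluminium→gold→palladium→aluminium: 2.596 × 0.5226 × 0.7276 = 0.98711
zinc→palladium→aluminium→zinc: 0.8264 × 0.7276 × 1.58 = 0.95004
Maximum is zinc→gold→palladium→zinc at 1.1270; arbitrage exists.

1.1270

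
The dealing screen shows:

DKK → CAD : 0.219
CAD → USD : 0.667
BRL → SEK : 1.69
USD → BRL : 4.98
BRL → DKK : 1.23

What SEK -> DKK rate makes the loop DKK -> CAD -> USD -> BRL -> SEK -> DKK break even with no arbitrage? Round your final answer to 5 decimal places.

0.81342

Known legs of the cycle: 0.219 × 0.667 × 4.98 × 1.69 = 1.2293795826
For no arbitrage the full-cycle product must be 1, so the missing rate is 1 / 1.2293795826 ≈ 0.8134184.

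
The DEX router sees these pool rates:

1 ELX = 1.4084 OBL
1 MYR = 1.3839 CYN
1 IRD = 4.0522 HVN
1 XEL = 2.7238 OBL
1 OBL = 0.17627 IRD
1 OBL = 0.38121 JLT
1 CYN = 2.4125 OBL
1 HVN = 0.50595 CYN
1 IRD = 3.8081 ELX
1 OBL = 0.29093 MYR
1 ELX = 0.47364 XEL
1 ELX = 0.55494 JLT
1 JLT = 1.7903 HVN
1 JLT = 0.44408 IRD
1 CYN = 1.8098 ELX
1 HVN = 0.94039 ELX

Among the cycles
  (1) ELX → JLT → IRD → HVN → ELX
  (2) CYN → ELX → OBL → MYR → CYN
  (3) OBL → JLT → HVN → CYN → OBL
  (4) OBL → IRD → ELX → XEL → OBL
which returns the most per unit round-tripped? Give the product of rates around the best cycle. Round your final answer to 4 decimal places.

(1) 0.55494 × 0.44408 × 4.0522 × 0.94039 = 0.93909
(2) 1.8098 × 1.4084 × 0.29093 × 1.3839 = 1.02624
(3) 0.38121 × 1.7903 × 0.50595 × 2.4125 = 0.83304
(4) 0.17627 × 3.8081 × 0.47364 × 2.7238 = 0.86598
Highest is cycle (2) at 1.0262 (>1, arbitrage).

1.0262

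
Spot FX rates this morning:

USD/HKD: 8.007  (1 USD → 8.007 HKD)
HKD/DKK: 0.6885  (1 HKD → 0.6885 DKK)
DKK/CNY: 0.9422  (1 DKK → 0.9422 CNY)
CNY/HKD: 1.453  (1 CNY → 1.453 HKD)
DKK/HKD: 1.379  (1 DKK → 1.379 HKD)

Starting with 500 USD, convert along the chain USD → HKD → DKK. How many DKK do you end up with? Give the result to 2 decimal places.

500 USD × 8.007 = 4003.5 HKD
4003.5 HKD × 0.6885 = 2756.40975 DKK

2756.41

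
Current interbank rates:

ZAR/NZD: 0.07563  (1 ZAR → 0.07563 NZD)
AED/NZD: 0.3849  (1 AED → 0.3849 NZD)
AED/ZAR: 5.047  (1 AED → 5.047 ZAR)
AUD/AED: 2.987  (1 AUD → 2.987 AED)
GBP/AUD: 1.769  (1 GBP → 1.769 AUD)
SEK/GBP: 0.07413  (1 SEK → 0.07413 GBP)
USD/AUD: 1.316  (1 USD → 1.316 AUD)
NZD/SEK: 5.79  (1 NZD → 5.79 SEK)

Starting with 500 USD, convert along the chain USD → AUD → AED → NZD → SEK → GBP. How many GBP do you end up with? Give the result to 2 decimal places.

324.70

500 USD × 1.316 = 658 AUD
658 AUD × 2.987 = 1965.446 AED
1965.446 AED × 0.3849 = 756.5001654 NZD
756.5001654 NZD × 5.79 = 4380.135957666 SEK
4380.135957666 SEK × 0.07413 = 324.69947854178058 GBP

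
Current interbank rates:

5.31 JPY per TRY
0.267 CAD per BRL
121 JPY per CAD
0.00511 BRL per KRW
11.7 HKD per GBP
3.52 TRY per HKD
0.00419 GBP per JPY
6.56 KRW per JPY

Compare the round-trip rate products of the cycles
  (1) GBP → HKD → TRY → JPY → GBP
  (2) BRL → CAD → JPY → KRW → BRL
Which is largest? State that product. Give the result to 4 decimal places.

(1) 11.7 × 3.52 × 5.31 × 0.00419 = 0.91630
(2) 0.267 × 121 × 6.56 × 0.00511 = 1.08298
Highest is cycle (2) at 1.0830 (>1, arbitrage).

1.0830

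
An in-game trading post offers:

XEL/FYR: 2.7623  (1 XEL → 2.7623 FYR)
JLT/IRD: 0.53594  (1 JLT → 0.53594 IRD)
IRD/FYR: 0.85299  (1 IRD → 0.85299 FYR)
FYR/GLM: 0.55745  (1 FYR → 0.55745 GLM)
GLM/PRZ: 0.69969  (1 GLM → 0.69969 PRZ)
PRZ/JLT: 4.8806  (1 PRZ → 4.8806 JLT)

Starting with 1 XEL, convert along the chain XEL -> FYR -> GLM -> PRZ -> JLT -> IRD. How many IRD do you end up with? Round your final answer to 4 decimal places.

2.8182

1 XEL × 2.7623 = 2.7623 FYR
2.7623 FYR × 0.55745 = 1.539844135 GLM
1.539844135 GLM × 0.69969 = 1.07741354281815 PRZ
1.07741354281815 PRZ × 4.8806 = 5.25842453707826289 JLT
5.25842453707826289 JLT × 0.53594 = 2.8182000464017242132666 IRD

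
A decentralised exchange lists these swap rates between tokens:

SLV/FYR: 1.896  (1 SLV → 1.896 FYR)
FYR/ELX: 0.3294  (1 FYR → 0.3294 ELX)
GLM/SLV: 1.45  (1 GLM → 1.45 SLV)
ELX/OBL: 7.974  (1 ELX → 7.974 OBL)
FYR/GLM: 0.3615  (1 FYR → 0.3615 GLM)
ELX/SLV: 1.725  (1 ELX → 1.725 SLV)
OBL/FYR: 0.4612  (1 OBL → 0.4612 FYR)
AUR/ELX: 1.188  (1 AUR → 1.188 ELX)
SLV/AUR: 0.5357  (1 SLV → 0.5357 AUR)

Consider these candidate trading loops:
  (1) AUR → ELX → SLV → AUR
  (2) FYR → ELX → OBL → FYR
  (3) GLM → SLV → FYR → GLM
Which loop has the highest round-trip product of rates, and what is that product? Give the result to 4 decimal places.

(1) 1.188 × 1.725 × 0.5357 = 1.09781
(2) 0.3294 × 7.974 × 0.4612 = 1.21140
(3) 1.45 × 1.896 × 0.3615 = 0.99384
Highest is cycle (2) at 1.2114 (>1, arbitrage).

1.2114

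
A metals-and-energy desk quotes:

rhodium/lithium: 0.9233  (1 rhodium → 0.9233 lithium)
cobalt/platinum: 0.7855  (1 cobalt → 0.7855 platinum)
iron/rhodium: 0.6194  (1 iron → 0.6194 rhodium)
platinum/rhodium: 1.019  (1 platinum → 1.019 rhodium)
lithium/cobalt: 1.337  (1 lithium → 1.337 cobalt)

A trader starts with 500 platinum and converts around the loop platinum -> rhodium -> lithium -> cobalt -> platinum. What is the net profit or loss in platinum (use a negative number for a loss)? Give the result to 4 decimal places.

500 platinum × 1.019 = 509.5 rhodium
509.5 rhodium × 0.9233 = 470.42135 lithium
470.42135 lithium × 1.337 = 628.95334495 cobalt
628.95334495 cobalt × 0.7855 = 494.042852458225 platinum
Net change: 494.042852458225 − 500 = -5.957147541775 platinum

-5.9571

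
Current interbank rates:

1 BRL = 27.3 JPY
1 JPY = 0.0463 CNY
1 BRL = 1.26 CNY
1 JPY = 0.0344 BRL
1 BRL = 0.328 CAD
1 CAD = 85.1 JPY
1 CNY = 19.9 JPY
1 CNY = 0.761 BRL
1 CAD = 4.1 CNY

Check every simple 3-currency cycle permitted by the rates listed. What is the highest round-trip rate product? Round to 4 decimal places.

CNY→BRL→CAD→CNY: 0.761 × 0.328 × 4.1 = 1.02339
CNY→BRL→JPY→CNY: 0.761 × 27.3 × 0.0463 = 0.96190
JPY→BRL→CAD→JPY: 0.0344 × 0.328 × 85.1 = 0.96020
CNY→JPY→BRL→CNY: 19.9 × 0.0344 × 1.26 = 0.86255
Maximum is CNY→BRL→CAD→CNY at 1.0234; arbitrage exists.

1.0234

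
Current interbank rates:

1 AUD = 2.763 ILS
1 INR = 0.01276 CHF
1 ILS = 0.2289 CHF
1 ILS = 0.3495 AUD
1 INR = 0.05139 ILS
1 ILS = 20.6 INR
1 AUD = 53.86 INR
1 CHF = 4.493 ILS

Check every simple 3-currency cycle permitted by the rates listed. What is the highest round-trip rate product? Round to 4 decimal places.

ILS→INR→CHF→ILS: 20.6 × 0.01276 × 4.493 = 1.18101
ILS→AUD→INR→ILS: 0.3495 × 53.86 × 0.05139 = 0.96737
Maximum is ILS→INR→CHF→ILS at 1.1810; arbitrage exists.

1.1810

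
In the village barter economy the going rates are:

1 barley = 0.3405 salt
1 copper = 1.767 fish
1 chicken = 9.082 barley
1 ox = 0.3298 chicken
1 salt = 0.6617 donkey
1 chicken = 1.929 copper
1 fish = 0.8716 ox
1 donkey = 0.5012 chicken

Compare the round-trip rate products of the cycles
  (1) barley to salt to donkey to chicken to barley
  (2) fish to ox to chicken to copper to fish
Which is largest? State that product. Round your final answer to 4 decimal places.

1.0256

(1) 0.3405 × 0.6617 × 0.5012 × 9.082 = 1.02558
(2) 0.8716 × 0.3298 × 1.929 × 1.767 = 0.97980
Highest is cycle (1) at 1.0256 (>1, arbitrage).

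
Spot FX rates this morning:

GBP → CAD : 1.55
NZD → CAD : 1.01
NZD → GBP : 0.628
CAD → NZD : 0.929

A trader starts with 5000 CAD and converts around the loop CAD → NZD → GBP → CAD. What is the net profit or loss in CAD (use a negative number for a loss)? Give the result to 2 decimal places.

5000 CAD × 0.929 = 4645 NZD
4645 NZD × 0.628 = 2917.06 GBP
2917.06 GBP × 1.55 = 4521.443 CAD
Net change: 4521.443 − 5000 = -478.557 CAD

-478.56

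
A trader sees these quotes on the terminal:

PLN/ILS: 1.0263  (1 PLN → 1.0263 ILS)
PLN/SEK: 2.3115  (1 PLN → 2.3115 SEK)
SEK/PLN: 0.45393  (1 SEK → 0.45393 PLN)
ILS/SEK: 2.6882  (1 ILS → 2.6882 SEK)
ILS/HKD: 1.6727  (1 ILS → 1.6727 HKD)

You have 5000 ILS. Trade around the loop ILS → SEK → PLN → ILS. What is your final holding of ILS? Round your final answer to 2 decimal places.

6261.74

5000 ILS × 2.6882 = 13441 SEK
13441 SEK × 0.45393 = 6101.27313 PLN
6101.27313 PLN × 1.0263 = 6261.736613319 ILS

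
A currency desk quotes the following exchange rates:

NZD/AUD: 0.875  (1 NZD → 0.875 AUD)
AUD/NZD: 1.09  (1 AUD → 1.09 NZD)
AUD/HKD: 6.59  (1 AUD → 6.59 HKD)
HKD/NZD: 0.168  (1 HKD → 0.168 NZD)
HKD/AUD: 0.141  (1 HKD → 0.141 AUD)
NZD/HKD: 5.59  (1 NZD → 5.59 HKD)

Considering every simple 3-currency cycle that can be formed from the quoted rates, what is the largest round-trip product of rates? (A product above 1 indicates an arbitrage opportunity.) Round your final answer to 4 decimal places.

HKD→NZD→AUD→HKD: 0.168 × 0.875 × 6.59 = 0.96873
HKD→AUD→NZD→HKD: 0.141 × 1.09 × 5.59 = 0.85913
Maximum is HKD→NZD→AUD→HKD at 0.9687; no arbitrage — every cycle loses value.

0.9687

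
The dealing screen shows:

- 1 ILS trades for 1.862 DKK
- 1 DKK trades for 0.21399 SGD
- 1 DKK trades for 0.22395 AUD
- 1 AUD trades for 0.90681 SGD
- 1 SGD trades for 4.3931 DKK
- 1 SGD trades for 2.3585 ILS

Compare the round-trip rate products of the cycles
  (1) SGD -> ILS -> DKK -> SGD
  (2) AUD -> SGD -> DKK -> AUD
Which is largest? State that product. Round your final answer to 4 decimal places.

0.9397

(1) 2.3585 × 1.862 × 0.21399 = 0.93974
(2) 0.90681 × 4.3931 × 0.22395 = 0.89215
Highest is cycle (1) at 0.9397 (≤1, no arbitrage).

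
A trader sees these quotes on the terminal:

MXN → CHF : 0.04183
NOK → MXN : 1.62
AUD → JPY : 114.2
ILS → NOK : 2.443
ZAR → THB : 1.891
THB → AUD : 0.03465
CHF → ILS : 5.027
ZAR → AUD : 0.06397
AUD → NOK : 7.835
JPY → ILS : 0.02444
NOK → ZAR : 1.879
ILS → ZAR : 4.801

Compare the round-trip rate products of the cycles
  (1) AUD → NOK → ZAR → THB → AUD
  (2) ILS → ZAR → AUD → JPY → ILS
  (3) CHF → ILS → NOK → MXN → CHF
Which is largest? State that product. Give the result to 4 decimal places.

(1) 7.835 × 1.879 × 1.891 × 0.03465 = 0.96463
(2) 4.801 × 0.06397 × 114.2 × 0.02444 = 0.85719
(3) 5.027 × 2.443 × 1.62 × 0.04183 = 0.83221
Highest is cycle (1) at 0.9646 (≤1, no arbitrage).

0.9646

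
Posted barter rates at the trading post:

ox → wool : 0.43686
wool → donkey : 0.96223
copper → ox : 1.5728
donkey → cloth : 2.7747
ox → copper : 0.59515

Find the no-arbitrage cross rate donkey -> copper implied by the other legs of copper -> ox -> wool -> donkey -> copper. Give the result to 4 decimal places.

Known legs of the cycle: 1.5728 × 0.43686 × 0.96223 = 0.66114188997984
For no arbitrage the full-cycle product must be 1, so the missing rate is 1 / 0.66114188997984 ≈ 1.512535.

1.5125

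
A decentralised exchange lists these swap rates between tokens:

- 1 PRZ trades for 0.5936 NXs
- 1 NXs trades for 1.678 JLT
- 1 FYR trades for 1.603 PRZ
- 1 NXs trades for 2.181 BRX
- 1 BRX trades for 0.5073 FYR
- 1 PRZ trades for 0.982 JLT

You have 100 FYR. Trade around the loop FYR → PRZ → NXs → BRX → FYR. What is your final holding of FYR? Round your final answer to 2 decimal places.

105.28

100 FYR × 1.603 = 160.3 PRZ
160.3 PRZ × 0.5936 = 95.15408 NXs
95.15408 NXs × 2.181 = 207.53104848 BRX
207.53104848 BRX × 0.5073 = 105.280500893904 FYR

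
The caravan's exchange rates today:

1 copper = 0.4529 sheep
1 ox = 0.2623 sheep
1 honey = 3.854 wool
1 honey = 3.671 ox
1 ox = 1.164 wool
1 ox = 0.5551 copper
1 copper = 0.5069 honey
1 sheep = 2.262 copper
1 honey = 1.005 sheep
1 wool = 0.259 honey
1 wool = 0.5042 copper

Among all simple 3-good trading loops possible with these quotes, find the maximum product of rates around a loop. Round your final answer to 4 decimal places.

1.1523

sheep→copper→honey→sheep: 2.262 × 0.5069 × 1.005 = 1.15234
ox→wool→honey→ox: 1.164 × 0.259 × 3.671 = 1.10672
ox→copper→honey→ox: 0.5551 × 0.5069 × 3.671 = 1.03295
wool→copper→honey→wool: 0.5042 × 0.5069 × 3.854 = 0.98500
Maximum is sheep→copper→honey→sheep at 1.1523; arbitrage exists.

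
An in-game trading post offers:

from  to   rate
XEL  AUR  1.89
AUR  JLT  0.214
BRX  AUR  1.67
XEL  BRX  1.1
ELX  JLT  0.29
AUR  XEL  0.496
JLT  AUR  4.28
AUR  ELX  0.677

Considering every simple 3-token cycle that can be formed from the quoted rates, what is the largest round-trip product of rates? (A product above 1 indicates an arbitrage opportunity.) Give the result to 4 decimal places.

0.9112

AUR→XEL→BRX→AUR: 0.496 × 1.1 × 1.67 = 0.91115
AUR→ELX→JLT→AUR: 0.677 × 0.29 × 4.28 = 0.84029
Maximum is AUR→XEL→BRX→AUR at 0.9112; no arbitrage — every cycle loses value.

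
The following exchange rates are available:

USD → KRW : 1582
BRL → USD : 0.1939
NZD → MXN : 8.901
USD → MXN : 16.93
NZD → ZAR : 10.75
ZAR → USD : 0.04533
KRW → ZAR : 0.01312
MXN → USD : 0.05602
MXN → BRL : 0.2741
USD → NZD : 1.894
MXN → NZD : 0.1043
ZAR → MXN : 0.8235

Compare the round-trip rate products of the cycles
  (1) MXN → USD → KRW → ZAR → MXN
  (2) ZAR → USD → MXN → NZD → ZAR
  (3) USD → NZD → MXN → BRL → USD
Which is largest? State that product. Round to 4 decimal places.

0.9575

(1) 0.05602 × 1582 × 0.01312 × 0.8235 = 0.95752
(2) 0.04533 × 16.93 × 0.1043 × 10.75 = 0.86047
(3) 1.894 × 8.901 × 0.2741 × 0.1939 = 0.89600
Highest is cycle (1) at 0.9575 (≤1, no arbitrage).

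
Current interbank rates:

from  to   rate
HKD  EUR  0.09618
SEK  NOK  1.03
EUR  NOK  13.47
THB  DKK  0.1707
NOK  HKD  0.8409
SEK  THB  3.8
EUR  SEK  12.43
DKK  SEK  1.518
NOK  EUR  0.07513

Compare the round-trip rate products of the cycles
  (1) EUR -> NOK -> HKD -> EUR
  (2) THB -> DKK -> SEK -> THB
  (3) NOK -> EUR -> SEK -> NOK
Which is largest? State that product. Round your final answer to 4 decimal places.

(1) 13.47 × 0.8409 × 0.09618 = 1.08942
(2) 0.1707 × 1.518 × 3.8 = 0.98467
(3) 0.07513 × 12.43 × 1.03 = 0.96188
Highest is cycle (1) at 1.0894 (>1, arbitrage).

1.0894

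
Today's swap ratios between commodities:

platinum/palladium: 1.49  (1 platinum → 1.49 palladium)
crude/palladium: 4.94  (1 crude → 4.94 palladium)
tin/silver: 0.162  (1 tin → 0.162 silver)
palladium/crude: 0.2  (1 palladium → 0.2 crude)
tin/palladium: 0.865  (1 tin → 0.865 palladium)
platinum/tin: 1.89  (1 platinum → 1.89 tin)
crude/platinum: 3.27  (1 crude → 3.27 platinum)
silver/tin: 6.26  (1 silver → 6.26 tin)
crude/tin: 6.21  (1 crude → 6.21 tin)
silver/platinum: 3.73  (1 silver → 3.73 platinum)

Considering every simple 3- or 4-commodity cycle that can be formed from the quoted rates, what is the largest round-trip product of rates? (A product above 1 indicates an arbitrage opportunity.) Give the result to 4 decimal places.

1.1421

tin→silver→platinum→tin: 0.162 × 3.73 × 1.89 = 1.14205
tin→palladium→crude→tin: 0.865 × 0.2 × 6.21 = 1.07433
tin→palladium→crude→platinum→tin: 0.865 × 0.2 × 3.27 × 1.89 = 1.06919
platinum→palladium→crude→platinum: 1.49 × 0.2 × 3.27 = 0.97446
Maximum is tin→silver→platinum→tin at 1.1421; arbitrage exists.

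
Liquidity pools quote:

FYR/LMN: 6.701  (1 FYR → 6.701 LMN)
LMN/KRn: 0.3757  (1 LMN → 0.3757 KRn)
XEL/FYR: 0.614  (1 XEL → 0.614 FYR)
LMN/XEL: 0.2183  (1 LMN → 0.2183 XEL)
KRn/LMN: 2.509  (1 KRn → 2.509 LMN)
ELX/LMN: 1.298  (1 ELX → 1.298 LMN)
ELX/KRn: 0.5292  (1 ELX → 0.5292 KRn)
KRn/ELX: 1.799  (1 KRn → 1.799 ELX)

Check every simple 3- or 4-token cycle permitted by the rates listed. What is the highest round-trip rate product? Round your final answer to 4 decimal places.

FYR→LMN→XEL→FYR: 6.701 × 0.2183 × 0.614 = 0.89818
ELX→LMN→KRn→ELX: 1.298 × 0.3757 × 1.799 = 0.87730
Maximum is FYR→LMN→XEL→FYR at 0.8982; no arbitrage — every cycle loses value.

0.8982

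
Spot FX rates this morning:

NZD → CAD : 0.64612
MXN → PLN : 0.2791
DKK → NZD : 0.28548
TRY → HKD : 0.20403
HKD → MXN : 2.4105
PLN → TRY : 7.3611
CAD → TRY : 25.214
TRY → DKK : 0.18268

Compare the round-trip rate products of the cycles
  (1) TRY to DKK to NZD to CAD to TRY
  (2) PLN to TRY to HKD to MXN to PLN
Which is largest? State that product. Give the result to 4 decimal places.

1.0104

(1) 0.18268 × 0.28548 × 0.64612 × 25.214 = 0.84961
(2) 7.3611 × 0.20403 × 2.4105 × 0.2791 = 1.01042
Highest is cycle (2) at 1.0104 (>1, arbitrage).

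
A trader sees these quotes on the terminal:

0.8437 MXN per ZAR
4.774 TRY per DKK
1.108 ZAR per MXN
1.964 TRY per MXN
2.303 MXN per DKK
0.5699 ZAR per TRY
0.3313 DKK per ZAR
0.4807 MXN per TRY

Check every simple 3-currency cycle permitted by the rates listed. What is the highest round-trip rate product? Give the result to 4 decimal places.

MXN→TRY→ZAR→MXN: 1.964 × 0.5699 × 0.8437 = 0.94434
ZAR→DKK→TRY→ZAR: 0.3313 × 4.774 × 0.5699 = 0.90137
MXN→ZAR→DKK→MXN: 1.108 × 0.3313 × 2.303 = 0.84539
Maximum is MXN→TRY→ZAR→MXN at 0.9443; no arbitrage — every cycle loses value.

0.9443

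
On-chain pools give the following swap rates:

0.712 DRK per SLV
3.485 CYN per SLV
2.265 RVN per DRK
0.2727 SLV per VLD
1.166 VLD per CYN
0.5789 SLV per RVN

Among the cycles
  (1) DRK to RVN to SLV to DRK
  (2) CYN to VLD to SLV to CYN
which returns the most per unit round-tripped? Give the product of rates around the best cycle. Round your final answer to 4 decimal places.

(1) 2.265 × 0.5789 × 0.712 = 0.93358
(2) 1.166 × 0.2727 × 3.485 = 1.10812
Highest is cycle (2) at 1.1081 (>1, arbitrage).

1.1081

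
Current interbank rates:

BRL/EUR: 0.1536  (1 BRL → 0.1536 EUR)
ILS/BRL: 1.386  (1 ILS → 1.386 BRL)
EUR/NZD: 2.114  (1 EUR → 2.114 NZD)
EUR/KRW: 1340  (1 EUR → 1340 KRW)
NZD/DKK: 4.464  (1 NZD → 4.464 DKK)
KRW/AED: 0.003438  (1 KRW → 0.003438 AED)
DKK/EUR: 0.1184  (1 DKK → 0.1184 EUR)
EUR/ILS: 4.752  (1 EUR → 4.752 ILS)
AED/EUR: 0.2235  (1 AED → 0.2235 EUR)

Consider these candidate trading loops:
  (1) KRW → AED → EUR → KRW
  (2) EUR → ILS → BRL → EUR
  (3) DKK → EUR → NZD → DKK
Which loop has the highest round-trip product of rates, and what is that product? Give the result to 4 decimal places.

(1) 0.003438 × 0.2235 × 1340 = 1.02965
(2) 4.752 × 1.386 × 0.1536 = 1.01165
(3) 0.1184 × 2.114 × 4.464 = 1.11733
Highest is cycle (3) at 1.1173 (>1, arbitrage).

1.1173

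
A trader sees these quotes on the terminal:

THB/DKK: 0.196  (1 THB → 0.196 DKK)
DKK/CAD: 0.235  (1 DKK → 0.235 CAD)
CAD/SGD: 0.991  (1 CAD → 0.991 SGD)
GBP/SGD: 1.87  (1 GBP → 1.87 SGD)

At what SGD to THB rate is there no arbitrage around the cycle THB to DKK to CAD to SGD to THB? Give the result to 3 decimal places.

21.908

Known legs of the cycle: 0.196 × 0.235 × 0.991 = 0.04564546
For no arbitrage the full-cycle product must be 1, so the missing rate is 1 / 0.04564546 ≈ 21.90798.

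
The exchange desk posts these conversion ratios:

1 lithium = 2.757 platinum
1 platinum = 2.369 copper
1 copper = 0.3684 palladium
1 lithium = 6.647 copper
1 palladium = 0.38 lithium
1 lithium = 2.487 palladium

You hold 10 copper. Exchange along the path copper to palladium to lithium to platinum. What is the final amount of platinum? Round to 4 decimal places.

10 copper × 0.3684 = 3.684 palladium
3.684 palladium × 0.38 = 1.39992 lithium
1.39992 lithium × 2.757 = 3.85957944 platinum

3.8596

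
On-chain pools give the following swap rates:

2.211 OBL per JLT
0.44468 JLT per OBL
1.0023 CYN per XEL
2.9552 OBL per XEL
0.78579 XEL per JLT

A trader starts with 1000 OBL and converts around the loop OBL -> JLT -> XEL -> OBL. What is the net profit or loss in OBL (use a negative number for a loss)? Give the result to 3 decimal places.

32.621

1000 OBL × 0.44468 = 444.68 JLT
444.68 JLT × 0.78579 = 349.4250972 XEL
349.4250972 XEL × 2.9552 = 1032.62104724544 OBL
Net change: 1032.62104724544 − 1000 = 32.62104724544 OBL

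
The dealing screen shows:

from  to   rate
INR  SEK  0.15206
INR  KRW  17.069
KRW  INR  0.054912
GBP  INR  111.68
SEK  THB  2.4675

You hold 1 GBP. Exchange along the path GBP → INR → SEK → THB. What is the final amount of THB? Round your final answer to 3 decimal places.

41.903

1 GBP × 111.68 = 111.68 INR
111.68 INR × 0.15206 = 16.9820608 SEK
16.9820608 SEK × 2.4675 = 41.903235024 THB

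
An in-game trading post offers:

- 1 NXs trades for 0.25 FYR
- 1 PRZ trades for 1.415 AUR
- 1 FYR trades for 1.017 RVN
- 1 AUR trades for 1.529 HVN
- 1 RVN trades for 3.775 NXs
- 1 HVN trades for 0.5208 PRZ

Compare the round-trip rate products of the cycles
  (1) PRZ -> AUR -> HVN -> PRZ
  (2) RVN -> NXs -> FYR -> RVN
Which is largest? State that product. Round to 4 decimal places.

1.1268

(1) 1.415 × 1.529 × 0.5208 = 1.12677
(2) 3.775 × 0.25 × 1.017 = 0.95979
Highest is cycle (1) at 1.1268 (>1, arbitrage).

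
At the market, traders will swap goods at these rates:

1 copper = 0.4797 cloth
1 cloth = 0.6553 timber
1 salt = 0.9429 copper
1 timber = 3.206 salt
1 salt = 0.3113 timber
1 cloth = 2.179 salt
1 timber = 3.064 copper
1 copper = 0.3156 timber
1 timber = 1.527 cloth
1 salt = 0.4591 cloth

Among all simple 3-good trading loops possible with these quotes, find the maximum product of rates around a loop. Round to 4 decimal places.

cloth→salt→timber→cloth: 2.179 × 0.3113 × 1.527 = 1.03580
copper→cloth→salt→copper: 0.4797 × 2.179 × 0.9429 = 0.98558
cloth→timber→salt→cloth: 0.6553 × 3.206 × 0.4591 = 0.96452
copper→cloth→timber→copper: 0.4797 × 0.6553 × 3.064 = 0.96316
copper→timber→salt→copper: 0.3156 × 3.206 × 0.9429 = 0.95404
Maximum is cloth→salt→timber→cloth at 1.0358; arbitrage exists.

1.0358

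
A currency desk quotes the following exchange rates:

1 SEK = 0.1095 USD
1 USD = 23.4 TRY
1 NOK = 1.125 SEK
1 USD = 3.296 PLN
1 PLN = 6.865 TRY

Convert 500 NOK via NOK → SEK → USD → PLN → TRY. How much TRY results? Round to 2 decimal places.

500 NOK × 1.125 = 562.5 SEK
562.5 SEK × 0.1095 = 61.59375 USD
61.59375 USD × 3.296 = 203.013 PLN
203.013 PLN × 6.865 = 1393.684245 TRY

1393.68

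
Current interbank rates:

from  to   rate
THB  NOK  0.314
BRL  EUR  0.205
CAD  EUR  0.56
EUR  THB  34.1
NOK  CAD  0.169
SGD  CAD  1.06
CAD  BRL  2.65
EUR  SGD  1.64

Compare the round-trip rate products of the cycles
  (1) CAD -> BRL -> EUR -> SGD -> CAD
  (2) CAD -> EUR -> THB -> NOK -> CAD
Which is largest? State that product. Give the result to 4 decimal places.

1.0133

(1) 2.65 × 0.205 × 1.64 × 1.06 = 0.94439
(2) 0.56 × 34.1 × 0.314 × 0.169 = 1.01335
Highest is cycle (2) at 1.0133 (>1, arbitrage).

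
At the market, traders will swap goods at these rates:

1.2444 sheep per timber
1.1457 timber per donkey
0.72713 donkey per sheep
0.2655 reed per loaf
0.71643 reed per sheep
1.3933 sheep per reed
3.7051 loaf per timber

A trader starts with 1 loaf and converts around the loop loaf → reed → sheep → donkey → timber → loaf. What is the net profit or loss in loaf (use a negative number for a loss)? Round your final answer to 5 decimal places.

1 loaf × 0.2655 = 0.2655 reed
0.2655 reed × 1.3933 = 0.36992115 sheep
0.36992115 sheep × 0.72713 = 0.2689807657995 donkey
0.2689807657995 donkey × 1.1457 = 0.30817126337648715 timber
0.30817126337648715 timber × 3.7051 = 1.141805347936222539465 loaf
Net change: 1.141805347936222539465 − 1 = 0.141805347936222539465 loaf

0.14181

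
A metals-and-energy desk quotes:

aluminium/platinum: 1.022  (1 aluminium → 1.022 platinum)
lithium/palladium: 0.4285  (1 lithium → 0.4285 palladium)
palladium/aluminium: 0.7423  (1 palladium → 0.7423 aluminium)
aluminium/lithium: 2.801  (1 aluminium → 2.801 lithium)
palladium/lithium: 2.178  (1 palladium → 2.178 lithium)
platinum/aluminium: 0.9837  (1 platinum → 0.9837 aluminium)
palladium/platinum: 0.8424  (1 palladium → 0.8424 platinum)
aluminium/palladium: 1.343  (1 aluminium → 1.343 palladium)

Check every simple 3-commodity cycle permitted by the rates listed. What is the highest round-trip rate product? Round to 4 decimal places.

palladium→platinum→aluminium→palladium: 0.8424 × 0.9837 × 1.343 = 1.11290
palladium→aluminium→lithium→palladium: 0.7423 × 2.801 × 0.4285 = 0.89093
Maximum is palladium→platinum→aluminium→palladium at 1.1129; arbitrage exists.

1.1129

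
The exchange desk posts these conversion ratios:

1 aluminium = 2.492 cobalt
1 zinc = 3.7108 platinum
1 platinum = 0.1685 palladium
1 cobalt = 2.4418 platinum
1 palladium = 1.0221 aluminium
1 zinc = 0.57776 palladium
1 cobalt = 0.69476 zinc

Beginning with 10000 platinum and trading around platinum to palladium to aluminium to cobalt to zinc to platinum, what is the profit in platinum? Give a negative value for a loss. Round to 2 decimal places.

10000 platinum × 0.1685 = 1685 palladium
1685 palladium × 1.0221 = 1722.2385 aluminium
1722.2385 aluminium × 2.492 = 4291.818342 cobalt
4291.818342 cobalt × 0.69476 = 2981.78371128792 zinc
2981.78371128792 zinc × 3.7108 = 11064.802995847213536 platinum
Net change: 11064.802995847213536 − 10000 = 1064.802995847213536 platinum

1064.80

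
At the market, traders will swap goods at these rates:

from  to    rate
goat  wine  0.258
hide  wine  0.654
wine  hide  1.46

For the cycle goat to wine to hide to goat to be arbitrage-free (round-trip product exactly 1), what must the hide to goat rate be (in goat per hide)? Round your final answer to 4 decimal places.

2.6548

Known legs of the cycle: 0.258 × 1.46 = 0.37668
For no arbitrage the full-cycle product must be 1, so the missing rate is 1 / 0.37668 ≈ 2.654773.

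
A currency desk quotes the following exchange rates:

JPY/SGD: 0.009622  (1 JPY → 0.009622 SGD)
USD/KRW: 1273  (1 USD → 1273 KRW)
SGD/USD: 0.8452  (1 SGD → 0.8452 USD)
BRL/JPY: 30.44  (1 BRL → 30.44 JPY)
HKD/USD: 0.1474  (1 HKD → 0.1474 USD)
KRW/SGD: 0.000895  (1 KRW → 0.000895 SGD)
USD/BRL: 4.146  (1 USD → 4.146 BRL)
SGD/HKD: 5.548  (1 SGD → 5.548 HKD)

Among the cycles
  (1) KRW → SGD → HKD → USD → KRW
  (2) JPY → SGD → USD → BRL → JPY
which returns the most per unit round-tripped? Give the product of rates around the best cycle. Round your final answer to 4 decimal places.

1.0264

(1) 0.000895 × 5.548 × 0.1474 × 1273 = 0.93172
(2) 0.009622 × 0.8452 × 4.146 × 30.44 = 1.02636
Highest is cycle (2) at 1.0264 (>1, arbitrage).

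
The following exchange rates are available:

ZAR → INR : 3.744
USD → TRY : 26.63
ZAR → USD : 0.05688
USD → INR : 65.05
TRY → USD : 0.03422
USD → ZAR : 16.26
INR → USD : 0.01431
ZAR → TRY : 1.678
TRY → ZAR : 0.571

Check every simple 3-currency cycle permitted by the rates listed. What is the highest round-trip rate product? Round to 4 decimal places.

0.9337

TRY→USD→ZAR→TRY: 0.03422 × 16.26 × 1.678 = 0.93367
INR→USD→ZAR→INR: 0.01431 × 16.26 × 3.744 = 0.87116
TRY→ZAR→USD→TRY: 0.571 × 0.05688 × 26.63 = 0.86490
Maximum is TRY→USD→ZAR→TRY at 0.9337; no arbitrage — every cycle loses value.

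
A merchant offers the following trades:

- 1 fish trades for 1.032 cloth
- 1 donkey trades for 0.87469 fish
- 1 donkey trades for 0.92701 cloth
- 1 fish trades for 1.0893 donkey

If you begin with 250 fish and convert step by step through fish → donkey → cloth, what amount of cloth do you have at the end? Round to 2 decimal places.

250 fish × 1.0893 = 272.325 donkey
272.325 donkey × 0.92701 = 252.44799825 cloth

252.45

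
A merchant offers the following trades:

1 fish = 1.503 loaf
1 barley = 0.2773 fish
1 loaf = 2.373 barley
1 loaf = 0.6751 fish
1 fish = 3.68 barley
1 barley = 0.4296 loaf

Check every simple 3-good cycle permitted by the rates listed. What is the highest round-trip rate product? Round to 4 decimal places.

fish→barley→loaf→fish: 3.68 × 0.4296 × 0.6751 = 1.06728
fish→loaf→barley→fish: 1.503 × 2.373 × 0.2773 = 0.98902
Maximum is fish→barley→loaf→fish at 1.0673; arbitrage exists.

1.0673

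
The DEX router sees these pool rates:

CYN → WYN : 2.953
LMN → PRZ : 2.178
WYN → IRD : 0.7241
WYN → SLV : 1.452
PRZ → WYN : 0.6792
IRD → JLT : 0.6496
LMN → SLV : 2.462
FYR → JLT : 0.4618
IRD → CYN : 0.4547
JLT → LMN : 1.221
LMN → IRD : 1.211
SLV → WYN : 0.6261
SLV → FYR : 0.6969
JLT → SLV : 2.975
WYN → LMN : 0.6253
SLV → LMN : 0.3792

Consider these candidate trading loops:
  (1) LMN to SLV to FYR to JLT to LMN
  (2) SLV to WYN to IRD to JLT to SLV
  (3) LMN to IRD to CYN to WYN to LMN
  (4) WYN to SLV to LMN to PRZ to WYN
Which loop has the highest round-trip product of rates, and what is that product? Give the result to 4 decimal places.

1.0168

(1) 2.462 × 0.6969 × 0.4618 × 1.221 = 0.96745
(2) 0.6261 × 0.7241 × 0.6496 × 2.975 = 0.87614
(3) 1.211 × 0.4547 × 2.953 × 0.6253 = 1.01677
(4) 1.452 × 0.3792 × 2.178 × 0.6792 = 0.81450
Highest is cycle (3) at 1.0168 (>1, arbitrage).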